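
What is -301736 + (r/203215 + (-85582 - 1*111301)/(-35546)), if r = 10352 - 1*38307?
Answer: -435909012613325/1444696078 ≈ -3.0173e+5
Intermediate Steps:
r = -27955 (r = 10352 - 38307 = -27955)
-301736 + (r/203215 + (-85582 - 1*111301)/(-35546)) = -301736 + (-27955/203215 + (-85582 - 1*111301)/(-35546)) = -301736 + (-27955*1/203215 + (-85582 - 111301)*(-1/35546)) = -301736 + (-5591/40643 - 196883*(-1/35546)) = -301736 + (-5591/40643 + 196883/35546) = -301736 + 7803178083/1444696078 = -435909012613325/1444696078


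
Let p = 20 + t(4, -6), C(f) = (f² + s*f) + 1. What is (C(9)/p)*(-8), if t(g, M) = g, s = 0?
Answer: -82/3 ≈ -27.333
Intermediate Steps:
C(f) = 1 + f² (C(f) = (f² + 0*f) + 1 = (f² + 0) + 1 = f² + 1 = 1 + f²)
p = 24 (p = 20 + 4 = 24)
(C(9)/p)*(-8) = ((1 + 9²)/24)*(-8) = ((1 + 81)*(1/24))*(-8) = (82*(1/24))*(-8) = (41/12)*(-8) = -82/3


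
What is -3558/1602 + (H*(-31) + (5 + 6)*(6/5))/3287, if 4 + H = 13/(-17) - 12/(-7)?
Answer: -1142648872/522189255 ≈ -2.1882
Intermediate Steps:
H = -363/119 (H = -4 + (13/(-17) - 12/(-7)) = -4 + (13*(-1/17) - 12*(-⅐)) = -4 + (-13/17 + 12/7) = -4 + 113/119 = -363/119 ≈ -3.0504)
-3558/1602 + (H*(-31) + (5 + 6)*(6/5))/3287 = -3558/1602 + (-363/119*(-31) + (5 + 6)*(6/5))/3287 = -3558*1/1602 + (11253/119 + 11*(6*(⅕)))*(1/3287) = -593/267 + (11253/119 + 11*(6/5))*(1/3287) = -593/267 + (11253/119 + 66/5)*(1/3287) = -593/267 + (64119/595)*(1/3287) = -593/267 + 64119/1955765 = -1142648872/522189255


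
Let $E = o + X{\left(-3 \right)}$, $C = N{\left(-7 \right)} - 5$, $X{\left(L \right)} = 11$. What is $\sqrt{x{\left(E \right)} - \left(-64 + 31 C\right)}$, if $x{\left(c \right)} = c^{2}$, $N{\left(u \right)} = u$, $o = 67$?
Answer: $2 \sqrt{1630} \approx 80.746$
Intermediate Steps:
$C = -12$ ($C = -7 - 5 = -12$)
$E = 78$ ($E = 67 + 11 = 78$)
$\sqrt{x{\left(E \right)} - \left(-64 + 31 C\right)} = \sqrt{78^{2} + \left(64 - -372\right)} = \sqrt{6084 + \left(64 + 372\right)} = \sqrt{6084 + 436} = \sqrt{6520} = 2 \sqrt{1630}$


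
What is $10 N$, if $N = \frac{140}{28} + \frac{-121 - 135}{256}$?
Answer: $40$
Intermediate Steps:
$N = 4$ ($N = 140 \cdot \frac{1}{28} + \left(-121 - 135\right) \frac{1}{256} = 5 - 1 = 4$)
$10 N = 10 \cdot 4 = 40$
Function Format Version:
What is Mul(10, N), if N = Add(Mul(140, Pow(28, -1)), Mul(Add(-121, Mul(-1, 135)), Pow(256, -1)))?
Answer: 40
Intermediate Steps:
N = 4 (N = Add(Mul(140, Rational(1, 28)), Mul(Add(-121, -135), Rational(1, 256))) = Add(5, Mul(-256, Rational(1, 256))) = Add(5, -1) = 4)
Mul(10, N) = Mul(10, 4) = 40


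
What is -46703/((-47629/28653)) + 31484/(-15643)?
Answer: 20931666754501/745060447 ≈ 28094.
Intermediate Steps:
-46703/((-47629/28653)) + 31484/(-15643) = -46703/((-47629*1/28653)) + 31484*(-1/15643) = -46703/(-47629/28653) - 31484/15643 = -46703*(-28653/47629) - 31484/15643 = 1338181059/47629 - 31484/15643 = 20931666754501/745060447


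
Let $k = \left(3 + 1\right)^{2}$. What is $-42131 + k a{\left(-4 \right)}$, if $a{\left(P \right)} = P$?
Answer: $-42195$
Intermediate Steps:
$k = 16$ ($k = 4^{2} = 16$)
$-42131 + k a{\left(-4 \right)} = -42131 + 16 \left(-4\right) = -42131 - 64 = -42195$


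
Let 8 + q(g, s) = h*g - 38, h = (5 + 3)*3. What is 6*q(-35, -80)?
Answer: -5316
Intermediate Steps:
h = 24 (h = 8*3 = 24)
q(g, s) = -46 + 24*g (q(g, s) = -8 + (24*g - 38) = -8 + (-38 + 24*g) = -46 + 24*g)
6*q(-35, -80) = 6*(-46 + 24*(-35)) = 6*(-46 - 840) = 6*(-886) = -5316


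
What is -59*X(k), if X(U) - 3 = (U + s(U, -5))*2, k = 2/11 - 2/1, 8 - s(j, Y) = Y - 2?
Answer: -19057/11 ≈ -1732.5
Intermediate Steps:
s(j, Y) = 10 - Y (s(j, Y) = 8 - (Y - 2) = 8 - (-2 + Y) = 8 + (2 - Y) = 10 - Y)
k = -20/11 (k = 2*(1/11) - 2*1 = 2/11 - 2 = -20/11 ≈ -1.8182)
X(U) = 33 + 2*U (X(U) = 3 + (U + (10 - 1*(-5)))*2 = 3 + (U + (10 + 5))*2 = 3 + (U + 15)*2 = 3 + (15 + U)*2 = 3 + (30 + 2*U) = 33 + 2*U)
-59*X(k) = -59*(33 + 2*(-20/11)) = -59*(33 - 40/11) = -59*323/11 = -19057/11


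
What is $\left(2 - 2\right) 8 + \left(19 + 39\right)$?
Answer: $58$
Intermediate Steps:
$\left(2 - 2\right) 8 + \left(19 + 39\right) = \left(2 - 2\right) 8 + 58 = 0 \cdot 8 + 58 = 0 + 58 = 58$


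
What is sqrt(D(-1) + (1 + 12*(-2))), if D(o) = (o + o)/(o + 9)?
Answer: I*sqrt(93)/2 ≈ 4.8218*I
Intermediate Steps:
D(o) = 2*o/(9 + o) (D(o) = (2*o)/(9 + o) = 2*o/(9 + o))
sqrt(D(-1) + (1 + 12*(-2))) = sqrt(2*(-1)/(9 - 1) + (1 + 12*(-2))) = sqrt(2*(-1)/8 + (1 - 24)) = sqrt(2*(-1)*(1/8) - 23) = sqrt(-1/4 - 23) = sqrt(-93/4) = I*sqrt(93)/2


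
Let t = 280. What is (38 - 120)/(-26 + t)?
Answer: -41/127 ≈ -0.32283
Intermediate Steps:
(38 - 120)/(-26 + t) = (38 - 120)/(-26 + 280) = -82/254 = -82*1/254 = -41/127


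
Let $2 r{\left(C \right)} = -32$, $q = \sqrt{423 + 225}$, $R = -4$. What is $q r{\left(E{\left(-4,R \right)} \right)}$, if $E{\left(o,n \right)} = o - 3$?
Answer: $- 288 \sqrt{2} \approx -407.29$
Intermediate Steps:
$E{\left(o,n \right)} = -3 + o$
$q = 18 \sqrt{2}$ ($q = \sqrt{648} = 18 \sqrt{2} \approx 25.456$)
$r{\left(C \right)} = -16$ ($r{\left(C \right)} = \frac{1}{2} \left(-32\right) = -16$)
$q r{\left(E{\left(-4,R \right)} \right)} = 18 \sqrt{2} \left(-16\right) = - 288 \sqrt{2}$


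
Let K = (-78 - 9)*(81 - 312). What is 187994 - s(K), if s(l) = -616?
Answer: 188610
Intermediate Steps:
K = 20097 (K = -87*(-231) = 20097)
187994 - s(K) = 187994 - 1*(-616) = 187994 + 616 = 188610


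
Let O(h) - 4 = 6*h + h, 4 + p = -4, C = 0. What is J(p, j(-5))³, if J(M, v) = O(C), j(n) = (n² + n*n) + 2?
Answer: 64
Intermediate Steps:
p = -8 (p = -4 - 4 = -8)
j(n) = 2 + 2*n² (j(n) = (n² + n²) + 2 = 2*n² + 2 = 2 + 2*n²)
O(h) = 4 + 7*h (O(h) = 4 + (6*h + h) = 4 + 7*h)
J(M, v) = 4 (J(M, v) = 4 + 7*0 = 4 + 0 = 4)
J(p, j(-5))³ = 4³ = 64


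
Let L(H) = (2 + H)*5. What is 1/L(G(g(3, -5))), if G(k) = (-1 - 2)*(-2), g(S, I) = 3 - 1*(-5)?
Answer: 1/40 ≈ 0.025000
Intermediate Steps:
g(S, I) = 8 (g(S, I) = 3 + 5 = 8)
G(k) = 6 (G(k) = -3*(-2) = 6)
L(H) = 10 + 5*H
1/L(G(g(3, -5))) = 1/(10 + 5*6) = 1/(10 + 30) = 1/40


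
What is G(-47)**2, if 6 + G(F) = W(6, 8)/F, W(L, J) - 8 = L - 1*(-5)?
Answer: 90601/2209 ≈ 41.014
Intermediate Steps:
W(L, J) = 13 + L (W(L, J) = 8 + (L - 1*(-5)) = 8 + (L + 5) = 8 + (5 + L) = 13 + L)
G(F) = -6 + 19/F (G(F) = -6 + (13 + 6)/F = -6 + 19/F)
G(-47)**2 = (-6 + 19/(-47))**2 = (-6 + 19*(-1/47))**2 = (-6 - 19/47)**2 = (-301/47)**2 = 90601/2209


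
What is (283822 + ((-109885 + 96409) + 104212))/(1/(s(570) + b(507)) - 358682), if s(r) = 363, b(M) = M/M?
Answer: -136339112/130560247 ≈ -1.0443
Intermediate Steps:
b(M) = 1
(283822 + ((-109885 + 96409) + 104212))/(1/(s(570) + b(507)) - 358682) = (283822 + ((-109885 + 96409) + 104212))/(1/(363 + 1) - 358682) = (283822 + (-13476 + 104212))/(1/364 - 358682) = (283822 + 90736)/(1/364 - 358682) = 374558/(-130560247/364) = 374558*(-364/130560247) = -136339112/130560247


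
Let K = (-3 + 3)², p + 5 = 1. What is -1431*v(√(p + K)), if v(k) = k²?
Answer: 5724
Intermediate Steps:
p = -4 (p = -5 + 1 = -4)
K = 0 (K = 0² = 0)
-1431*v(√(p + K)) = -1431*(√(-4 + 0))² = -1431*(√(-4))² = -1431*(2*I)² = -1431*(-4) = 5724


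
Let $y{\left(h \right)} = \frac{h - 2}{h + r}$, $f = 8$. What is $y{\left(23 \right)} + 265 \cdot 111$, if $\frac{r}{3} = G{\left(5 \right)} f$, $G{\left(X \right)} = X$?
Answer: $\frac{4206366}{143} \approx 29415.0$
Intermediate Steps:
$r = 120$ ($r = 3 \cdot 5 \cdot 8 = 3 \cdot 40 = 120$)
$y{\left(h \right)} = \frac{-2 + h}{120 + h}$ ($y{\left(h \right)} = \frac{h - 2}{h + 120} = \frac{-2 + h}{120 + h}$)
$y{\left(23 \right)} + 265 \cdot 111 = \frac{-2 + 23}{120 + 23} + 265 \cdot 111 = \frac{1}{143} \cdot 21 + 29415 = \frac{21}{143} + 29415 = \frac{4206366}{143}$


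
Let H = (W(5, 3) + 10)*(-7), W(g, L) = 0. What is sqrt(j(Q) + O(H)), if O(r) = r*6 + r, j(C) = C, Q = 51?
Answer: I*sqrt(439) ≈ 20.952*I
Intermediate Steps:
H = -70 (H = (0 + 10)*(-7) = 10*(-7) = -70)
O(r) = 7*r (O(r) = 6*r + r = 7*r)
sqrt(j(Q) + O(H)) = sqrt(51 + 7*(-70)) = sqrt(51 - 490) = sqrt(-439) = I*sqrt(439)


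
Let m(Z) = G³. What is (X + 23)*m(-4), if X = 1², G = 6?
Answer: 5184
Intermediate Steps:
X = 1
m(Z) = 216 (m(Z) = 6³ = 216)
(X + 23)*m(-4) = (1 + 23)*216 = 24*216 = 5184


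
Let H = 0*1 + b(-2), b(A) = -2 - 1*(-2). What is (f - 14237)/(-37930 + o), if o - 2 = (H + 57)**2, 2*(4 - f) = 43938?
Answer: 36202/34679 ≈ 1.0439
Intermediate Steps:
f = -21965 (f = 4 - 1/2*43938 = 4 - 21969 = -21965)
b(A) = 0 (b(A) = -2 + 2 = 0)
H = 0 (H = 0*1 + 0 = 0 + 0 = 0)
o = 3251 (o = 2 + (0 + 57)**2 = 2 + 57**2 = 2 + 3249 = 3251)
(f - 14237)/(-37930 + o) = (-21965 - 14237)/(-37930 + 3251) = -36202/(-34679) = -36202*(-1/34679) = 36202/34679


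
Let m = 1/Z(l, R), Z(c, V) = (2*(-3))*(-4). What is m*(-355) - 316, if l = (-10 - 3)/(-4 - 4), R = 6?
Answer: -7939/24 ≈ -330.79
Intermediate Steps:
l = 13/8 (l = -13/(-8) = -13*(-⅛) = 13/8 ≈ 1.6250)
Z(c, V) = 24 (Z(c, V) = -6*(-4) = 24)
m = 1/24 ≈ 0.041667
m*(-355) - 316 = (1/24)*(-355) - 316 = -355/24 - 316 = -7939/24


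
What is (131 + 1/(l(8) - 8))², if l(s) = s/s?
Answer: 839056/49 ≈ 17124.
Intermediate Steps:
l(s) = 1
(131 + 1/(l(8) - 8))² = (131 + 1/(1 - 8))² = (131 + 1/(-7))² = (131 - ⅐)² = (916/7)² = 839056/49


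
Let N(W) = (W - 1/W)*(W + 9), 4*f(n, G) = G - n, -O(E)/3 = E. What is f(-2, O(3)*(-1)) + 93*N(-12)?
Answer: 6655/2 ≈ 3327.5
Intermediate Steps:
O(E) = -3*E
f(n, G) = -n/4 + G/4 (f(n, G) = (G - n)/4 = -n/4 + G/4)
N(W) = (9 + W)*(W - 1/W) (N(W) = (W - 1/W)*(9 + W) = (9 + W)*(W - 1/W))
f(-2, O(3)*(-1)) + 93*N(-12) = (-¼*(-2) + (-3*3*(-1))/4) + 93*(-1 + (-12)² - 9/(-12) + 9*(-12)) = (½ + (-9*(-1))/4) + 93*(-1 + 144 - 9*(-1/12) - 108) = (½ + (¼)*9) + 93*(-1 + 144 + ¾ - 108) = (½ + 9/4) + 93*(143/4) = 11/4 + 13299/4 = 6655/2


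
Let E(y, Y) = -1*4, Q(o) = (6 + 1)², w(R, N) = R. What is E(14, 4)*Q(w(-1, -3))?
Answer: -196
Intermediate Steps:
Q(o) = 49 (Q(o) = 7² = 49)
E(y, Y) = -4
E(14, 4)*Q(w(-1, -3)) = -4*49 = -196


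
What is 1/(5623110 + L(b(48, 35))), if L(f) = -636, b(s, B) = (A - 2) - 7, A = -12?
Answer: 1/5622474 ≈ 1.7786e-7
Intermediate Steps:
b(s, B) = -21 (b(s, B) = (-12 - 2) - 7 = -14 - 7 = -21)
1/(5623110 + L(b(48, 35))) = 1/(5623110 - 636) = 1/5622474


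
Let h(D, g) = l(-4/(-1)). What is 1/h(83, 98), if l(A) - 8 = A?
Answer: 1/12 ≈ 0.083333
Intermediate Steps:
l(A) = 8 + A
h(D, g) = 12 (h(D, g) = 8 - 4/(-1) = 8 - 4*(-1) = 8 + 4 = 12)
1/h(83, 98) = 1/12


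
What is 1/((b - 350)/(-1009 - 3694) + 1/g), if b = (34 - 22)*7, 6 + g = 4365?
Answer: 20500377/1164197 ≈ 17.609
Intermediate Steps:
g = 4359 (g = -6 + 4365 = 4359)
b = 84 (b = 12*7 = 84)
1/((b - 350)/(-1009 - 3694) + 1/g) = 1/((84 - 350)/(-1009 - 3694) + 1/4359) = 1/(-266/(-4703) + 1/4359) = 1/(-266*(-1/4703) + 1/4359) = 1/(266/4703 + 1/4359) = 1/(1164197/20500377) = 20500377/1164197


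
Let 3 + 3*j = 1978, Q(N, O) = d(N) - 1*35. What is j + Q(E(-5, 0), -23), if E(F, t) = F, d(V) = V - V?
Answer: 1870/3 ≈ 623.33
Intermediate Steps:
d(V) = 0
Q(N, O) = -35 (Q(N, O) = 0 - 1*35 = 0 - 35 = -35)
j = 1975/3 (j = -1 + (⅓)*1978 = -1 + 1978/3 = 1975/3 ≈ 658.33)
j + Q(E(-5, 0), -23) = 1975/3 - 35 = 1870/3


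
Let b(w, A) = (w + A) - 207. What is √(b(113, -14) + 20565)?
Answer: 3*√2273 ≈ 143.03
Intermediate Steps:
b(w, A) = -207 + A + w (b(w, A) = (A + w) - 207 = -207 + A + w)
√(b(113, -14) + 20565) = √((-207 - 14 + 113) + 20565) = √(-108 + 20565) = √20457 = 3*√2273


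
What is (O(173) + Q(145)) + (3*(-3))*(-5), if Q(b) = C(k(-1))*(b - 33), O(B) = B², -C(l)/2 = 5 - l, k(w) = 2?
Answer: 29302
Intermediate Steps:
C(l) = -10 + 2*l (C(l) = -2*(5 - l) = -10 + 2*l)
Q(b) = 198 - 6*b (Q(b) = (-10 + 2*2)*(b - 33) = (-10 + 4)*(-33 + b) = -6*(-33 + b) = 198 - 6*b)
(O(173) + Q(145)) + (3*(-3))*(-5) = (173² + (198 - 6*145)) + (3*(-3))*(-5) = (29929 + (198 - 870)) - 9*(-5) = (29929 - 672) + 45 = 29257 + 45 = 29302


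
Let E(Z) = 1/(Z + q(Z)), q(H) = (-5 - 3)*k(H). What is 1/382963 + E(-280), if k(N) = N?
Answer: 54989/107229640 ≈ 0.00051282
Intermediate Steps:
q(H) = -8*H (q(H) = (-5 - 3)*H = -8*H)
E(Z) = -1/(7*Z) (E(Z) = 1/(Z - 8*Z) = 1/(-7*Z) = -1/(7*Z))
1/382963 + E(-280) = 1/382963 - ⅐/(-280) = 1/382963 - ⅐*(-1/280) = 1/382963 + 1/1960 = 54989/107229640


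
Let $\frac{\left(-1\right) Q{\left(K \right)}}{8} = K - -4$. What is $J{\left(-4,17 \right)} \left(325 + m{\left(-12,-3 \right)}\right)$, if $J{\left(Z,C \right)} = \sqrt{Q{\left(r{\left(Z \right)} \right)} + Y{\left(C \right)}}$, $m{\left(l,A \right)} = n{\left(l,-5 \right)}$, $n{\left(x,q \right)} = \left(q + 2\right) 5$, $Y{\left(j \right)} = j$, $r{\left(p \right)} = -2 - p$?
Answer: $310 i \sqrt{31} \approx 1726.0 i$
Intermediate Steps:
$n{\left(x,q \right)} = 10 + 5 q$ ($n{\left(x,q \right)} = \left(2 + q\right) 5 = 10 + 5 q$)
$m{\left(l,A \right)} = -15$ ($m{\left(l,A \right)} = 10 + 5 \left(-5\right) = 10 - 25 = -15$)
$Q{\left(K \right)} = -32 - 8 K$ ($Q{\left(K \right)} = - 8 \left(K - -4\right) = - 8 \left(K + 4\right) = - 8 \left(4 + K\right) = -32 - 8 K$)
$J{\left(Z,C \right)} = \sqrt{-16 + C + 8 Z}$ ($J{\left(Z,C \right)} = \sqrt{\left(-32 - 8 \left(-2 - Z\right)\right) + C} = \sqrt{\left(-32 + \left(16 + 8 Z\right)\right) + C} = \sqrt{\left(-16 + 8 Z\right) + C} = \sqrt{-16 + C + 8 Z}$)
$J{\left(-4,17 \right)} \left(325 + m{\left(-12,-3 \right)}\right) = \sqrt{-16 + 17 + 8 \left(-4\right)} \left(325 - 15\right) = \sqrt{-16 + 17 - 32} \cdot 310 = \sqrt{-31} \cdot 310 = i \sqrt{31} \cdot 310 = 310 i \sqrt{31}$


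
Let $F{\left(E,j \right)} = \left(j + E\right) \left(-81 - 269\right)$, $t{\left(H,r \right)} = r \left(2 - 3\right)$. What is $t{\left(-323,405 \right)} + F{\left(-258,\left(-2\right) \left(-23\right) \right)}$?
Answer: $73795$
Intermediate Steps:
$t{\left(H,r \right)} = - r$ ($t{\left(H,r \right)} = r \left(-1\right) = - r$)
$F{\left(E,j \right)} = - 350 E - 350 j$ ($F{\left(E,j \right)} = \left(E + j\right) \left(-350\right) = - 350 E - 350 j$)
$t{\left(-323,405 \right)} + F{\left(-258,\left(-2\right) \left(-23\right) \right)} = \left(-1\right) 405 - \left(-90300 + 350 \left(\left(-2\right) \left(-23\right)\right)\right) = -405 + \left(90300 - 16100\right) = -405 + 74200 = 73795$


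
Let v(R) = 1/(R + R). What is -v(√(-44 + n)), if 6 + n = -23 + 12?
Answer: I*√61/122 ≈ 0.064018*I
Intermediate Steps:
n = -17 (n = -6 + (-23 + 12) = -6 - 11 = -17)
v(R) = 1/(2*R)
-v(√(-44 + n)) = -1/(2*(√(-44 - 17))) = -1/(2*(√(-61))) = -1/(2*(I*√61)) = -(-I*√61/61)/2 = -(-1)*I*√61/122 = I*√61/122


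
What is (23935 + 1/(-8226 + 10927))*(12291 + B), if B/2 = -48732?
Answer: -5506301239428/2701 ≈ -2.0386e+9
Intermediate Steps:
B = -97464 (B = 2*(-48732) = -97464)
(23935 + 1/(-8226 + 10927))*(12291 + B) = (23935 + 1/(-8226 + 10927))*(12291 - 97464) = (23935 + 1/2701)*(-85173) = (64648436/2701)*(-85173) = -5506301239428/2701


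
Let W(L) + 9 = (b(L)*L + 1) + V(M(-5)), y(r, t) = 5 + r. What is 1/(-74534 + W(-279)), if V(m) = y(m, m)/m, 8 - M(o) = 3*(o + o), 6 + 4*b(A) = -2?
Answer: -38/2811349 ≈ -1.3517e-5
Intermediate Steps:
b(A) = -2 (b(A) = -3/2 + (¼)*(-2) = -3/2 - ½ = -2)
M(o) = 8 - 6*o (M(o) = 8 - 3*(o + o) = 8 - 3*2*o = 8 - 6*o)
V(m) = (5 + m)/m
W(L) = -261/38 - 2*L (W(L) = -9 + ((-2*L + 1) + (5 + (8 - 6*(-5)))/(8 - 6*(-5))) = -9 + ((1 - 2*L) + (5 + (8 + 30))/(8 + 30)) = -9 + ((1 - 2*L) + (5 + 38)/38) = -9 + ((1 - 2*L) + (1/38)*43) = -9 + ((1 - 2*L) + 43/38) = -9 + (81/38 - 2*L) = -261/38 - 2*L)
1/(-74534 + W(-279)) = 1/(-74534 + (-261/38 - 2*(-279))) = 1/(-74534 + (-261/38 + 558)) = 1/(-74534 + 20943/38) = 1/(-2811349/38) = -38/2811349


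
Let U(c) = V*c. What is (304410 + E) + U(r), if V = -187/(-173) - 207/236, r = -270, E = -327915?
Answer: -480954405/20414 ≈ -23560.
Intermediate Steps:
V = 8321/40828 (V = -187*(-1/173) - 207*1/236 = 187/173 - 207/236 = 8321/40828 ≈ 0.20381)
U(c) = 8321*c/40828
(304410 + E) + U(r) = (304410 - 327915) + (8321/40828)*(-270) = -23505 - 1123335/20414 = -480954405/20414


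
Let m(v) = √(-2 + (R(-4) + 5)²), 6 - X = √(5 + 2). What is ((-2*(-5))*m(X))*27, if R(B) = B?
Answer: 270*I ≈ 270.0*I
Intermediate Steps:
X = 6 - √7 (X = 6 - √(5 + 2) = 6 - √7 ≈ 3.3542)
m(v) = I (m(v) = √(-2 + (-4 + 5)²) = √(-2 + 1²) = √(-2 + 1) = √(-1) = I)
((-2*(-5))*m(X))*27 = ((-2*(-5))*I)*27 = (10*I)*27 = 270*I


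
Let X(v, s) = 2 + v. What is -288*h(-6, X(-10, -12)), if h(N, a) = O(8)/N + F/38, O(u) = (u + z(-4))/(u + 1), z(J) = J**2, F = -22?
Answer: 5600/19 ≈ 294.74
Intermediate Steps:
O(u) = (16 + u)/(1 + u) (O(u) = (u + (-4)**2)/(u + 1) = (u + 16)/(1 + u) = (16 + u)/(1 + u))
h(N, a) = -11/19 + 8/(3*N) (h(N, a) = ((16 + 8)/(1 + 8))/N - 22/38 = (24/9)/N - 22*1/38 = ((1/9)*24)/N - 11/19 = 8/(3*N) - 11/19 = -11/19 + 8/(3*N))
-288*h(-6, X(-10, -12)) = -96*(152 - 33*(-6))/(19*(-6)) = -96*(-1)*(152 + 198)/(19*6) = -96*(-1)*350/(19*6) = -288*(-175/171) = 5600/19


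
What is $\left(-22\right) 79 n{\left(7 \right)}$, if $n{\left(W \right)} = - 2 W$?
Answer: $24332$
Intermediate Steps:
$\left(-22\right) 79 n{\left(7 \right)} = \left(-22\right) 79 \left(\left(-2\right) 7\right) = \left(-1738\right) \left(-14\right) = 24332$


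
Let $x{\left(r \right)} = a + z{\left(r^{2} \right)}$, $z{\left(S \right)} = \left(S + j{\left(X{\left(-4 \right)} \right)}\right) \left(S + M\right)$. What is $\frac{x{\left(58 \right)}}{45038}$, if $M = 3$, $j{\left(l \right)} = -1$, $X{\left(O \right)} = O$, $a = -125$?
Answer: $\frac{5661548}{22519} \approx 251.41$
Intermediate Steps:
$z{\left(S \right)} = \left(-1 + S\right) \left(3 + S\right)$ ($z{\left(S \right)} = \left(S - 1\right) \left(S + 3\right) = \left(-1 + S\right) \left(3 + S\right)$)
$x{\left(r \right)} = -128 + r^{4} + 2 r^{2}$ ($x{\left(r \right)} = -125 + \left(-3 + \left(r^{2}\right)^{2} + 2 r^{2}\right) = -125 + \left(-3 + r^{4} + 2 r^{2}\right) = -128 + r^{4} + 2 r^{2}$)
$\frac{x{\left(58 \right)}}{45038} = \frac{-128 + 58^{4} + 2 \cdot 58^{2}}{45038} = \left(-128 + 11316496 + 2 \cdot 3364\right) \frac{1}{45038} = \left(-128 + 11316496 + 6728\right) \frac{1}{45038} = 11323096 \cdot \frac{1}{45038} = \frac{5661548}{22519}$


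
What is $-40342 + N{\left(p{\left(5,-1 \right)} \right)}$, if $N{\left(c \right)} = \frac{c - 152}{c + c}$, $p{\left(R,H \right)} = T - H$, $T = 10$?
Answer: $- \frac{887665}{22} \approx -40348.0$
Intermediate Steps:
$p{\left(R,H \right)} = 10 - H$
$N{\left(c \right)} = \frac{-152 + c}{2 c}$
$-40342 + N{\left(p{\left(5,-1 \right)} \right)} = -40342 + \frac{-152 + \left(10 - -1\right)}{2 \left(10 - -1\right)} = -40342 + \frac{-152 + \left(10 + 1\right)}{2 \left(10 + 1\right)} = -40342 + \frac{-152 + 11}{2 \cdot 11} = -40342 + \frac{1}{2} \cdot \frac{1}{11} \left(-141\right) = -40342 - \frac{141}{22} = - \frac{887665}{22}$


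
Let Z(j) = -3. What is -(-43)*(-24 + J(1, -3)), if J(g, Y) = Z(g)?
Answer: -1161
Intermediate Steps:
J(g, Y) = -3
-(-43)*(-24 + J(1, -3)) = -(-43)*(-24 - 3) = -(-43)*(-27) = -1*1161 = -1161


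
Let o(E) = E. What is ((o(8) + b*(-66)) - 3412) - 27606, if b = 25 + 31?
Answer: -34706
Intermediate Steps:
b = 56
((o(8) + b*(-66)) - 3412) - 27606 = ((8 + 56*(-66)) - 3412) - 27606 = ((8 - 3696) - 3412) - 27606 = (-3688 - 3412) - 27606 = -7100 - 27606 = -34706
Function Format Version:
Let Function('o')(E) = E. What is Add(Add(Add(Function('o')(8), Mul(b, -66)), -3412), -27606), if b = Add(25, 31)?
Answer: -34706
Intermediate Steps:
b = 56
Add(Add(Add(Function('o')(8), Mul(b, -66)), -3412), -27606) = Add(Add(Add(8, Mul(56, -66)), -3412), -27606) = Add(Add(Add(8, -3696), -3412), -27606) = Add(Add(-3688, -3412), -27606) = Add(-7100, -27606) = -34706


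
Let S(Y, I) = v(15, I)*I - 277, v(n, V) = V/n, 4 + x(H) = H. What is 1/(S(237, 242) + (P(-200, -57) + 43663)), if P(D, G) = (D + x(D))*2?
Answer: 15/697234 ≈ 2.1514e-5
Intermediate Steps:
x(H) = -4 + H
S(Y, I) = -277 + I**2/15 (S(Y, I) = (I/15)*I - 277 = I**2/15 - 277 = -277 + I**2/15)
P(D, G) = -8 + 4*D (P(D, G) = (D + (-4 + D))*2 = (-4 + 2*D)*2 = -8 + 4*D)
1/(S(237, 242) + (P(-200, -57) + 43663)) = 1/((-277 + (1/15)*242**2) + ((-8 + 4*(-200)) + 43663)) = 1/((-277 + (1/15)*58564) + ((-8 - 800) + 43663)) = 1/((-277 + 58564/15) + (-808 + 43663)) = 1/(54409/15 + 42855) = 1/(697234/15) = 15/697234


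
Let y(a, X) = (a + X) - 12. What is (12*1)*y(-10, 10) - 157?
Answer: -301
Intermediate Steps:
y(a, X) = -12 + X + a (y(a, X) = (X + a) - 12 = -12 + X + a)
(12*1)*y(-10, 10) - 157 = (12*1)*(-12 + 10 - 10) - 157 = 12*(-12) - 157 = -144 - 157 = -301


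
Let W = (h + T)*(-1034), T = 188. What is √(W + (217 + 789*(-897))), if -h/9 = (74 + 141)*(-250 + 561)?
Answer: 3*√69038198 ≈ 24927.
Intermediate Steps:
h = -601785 (h = -9*(74 + 141)*(-250 + 561) = -1935*311 = -9*66865 = -601785)
W = 622051298 (W = (-601785 + 188)*(-1034) = -601597*(-1034) = 622051298)
√(W + (217 + 789*(-897))) = √(622051298 + (217 + 789*(-897))) = √(622051298 + (217 - 707733)) = √(622051298 - 707516) = √621343782 = 3*√69038198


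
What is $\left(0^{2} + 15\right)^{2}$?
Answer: $225$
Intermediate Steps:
$\left(0^{2} + 15\right)^{2} = \left(0 + 15\right)^{2} = 15^{2} = 225$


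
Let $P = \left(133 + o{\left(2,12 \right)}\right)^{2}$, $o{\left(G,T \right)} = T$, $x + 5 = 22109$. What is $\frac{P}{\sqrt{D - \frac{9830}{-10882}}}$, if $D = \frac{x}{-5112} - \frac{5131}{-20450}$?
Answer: $- \frac{105125 i \sqrt{7912990186365745282}}{25040918159} \approx - 11809.0 i$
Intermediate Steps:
$x = 22104$ ($x = -5 + 22109 = 22104$)
$D = - \frac{5913849}{1451950}$ ($D = \frac{22104}{-5112} - \frac{5131}{-20450} = 22104 \left(- \frac{1}{5112}\right) - - \frac{5131}{20450} = - \frac{307}{71} + \frac{5131}{20450} = - \frac{5913849}{1451950} \approx -4.073$)
$P = 21025$ ($P = \left(133 + 12\right)^{2} = 145^{2} = 21025$)
$\frac{P}{\sqrt{D - \frac{9830}{-10882}}} = \frac{21025}{\sqrt{- \frac{5913849}{1451950} - \frac{9830}{-10882}}} = \frac{21025}{\sqrt{- \frac{5913849}{1451950} - - \frac{4915}{5441}}} = \frac{21025}{\sqrt{- \frac{5913849}{1451950} + \frac{4915}{5441}}} = \frac{21025}{\sqrt{- \frac{25040918159}{7900059950}}} = \frac{21025}{\frac{1}{1580011990} i \sqrt{7912990186365745282}} = 21025 \left(- \frac{5 i \sqrt{7912990186365745282}}{25040918159}\right) = - \frac{105125 i \sqrt{7912990186365745282}}{25040918159}$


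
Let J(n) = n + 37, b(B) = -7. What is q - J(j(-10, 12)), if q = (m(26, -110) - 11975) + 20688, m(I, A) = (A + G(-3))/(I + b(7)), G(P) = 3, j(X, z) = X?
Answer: 164927/19 ≈ 8680.4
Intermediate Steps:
J(n) = 37 + n
m(I, A) = (3 + A)/(-7 + I) (m(I, A) = (A + 3)/(I - 7) = (3 + A)/(-7 + I))
q = 165440/19 (q = ((3 - 110)/(-7 + 26) - 11975) + 20688 = (-107/19 - 11975) + 20688 = -227632/19 + 20688 = 165440/19 ≈ 8707.4)
q - J(j(-10, 12)) = 165440/19 - (37 - 10) = 165440/19 - 1*27 = 165440/19 - 27 = 164927/19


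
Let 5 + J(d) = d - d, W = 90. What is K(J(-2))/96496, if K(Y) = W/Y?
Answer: -9/48248 ≈ -0.00018654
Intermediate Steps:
J(d) = -5 (J(d) = -5 + (d - d) = -5 + 0 = -5)
K(Y) = 90/Y
K(J(-2))/96496 = (90/(-5))/96496 = (90*(-1/5))*(1/96496) = -18*1/96496 = -9/48248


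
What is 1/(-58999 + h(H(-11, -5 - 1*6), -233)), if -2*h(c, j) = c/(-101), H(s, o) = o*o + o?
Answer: -101/5958844 ≈ -1.6950e-5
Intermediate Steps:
H(s, o) = o + o² (H(s, o) = o² + o = o + o²)
h(c, j) = c/202 (h(c, j) = -c/(2*(-101)) = -c*(-1)/(2*101) = -(-1)*c/202 = c/202)
1/(-58999 + h(H(-11, -5 - 1*6), -233)) = 1/(-58999 + ((-5 - 1*6)*(1 + (-5 - 1*6)))/202) = 1/(-58999 + ((-5 - 6)*(1 + (-5 - 6)))/202) = 1/(-58999 + (-11*(1 - 11))/202) = 1/(-58999 + (-11*(-10))/202) = 1/(-58999 + (1/202)*110) = 1/(-58999 + 55/101) = 1/(-5958844/101) = -101/5958844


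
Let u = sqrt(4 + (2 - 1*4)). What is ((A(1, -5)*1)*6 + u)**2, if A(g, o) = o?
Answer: (30 - sqrt(2))**2 ≈ 817.15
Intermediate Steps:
u = sqrt(2) (u = sqrt(4 + (2 - 4)) = sqrt(4 - 2) = sqrt(2) ≈ 1.4142)
((A(1, -5)*1)*6 + u)**2 = (-5*1*6 + sqrt(2))**2 = (-5*6 + sqrt(2))**2 = (-30 + sqrt(2))**2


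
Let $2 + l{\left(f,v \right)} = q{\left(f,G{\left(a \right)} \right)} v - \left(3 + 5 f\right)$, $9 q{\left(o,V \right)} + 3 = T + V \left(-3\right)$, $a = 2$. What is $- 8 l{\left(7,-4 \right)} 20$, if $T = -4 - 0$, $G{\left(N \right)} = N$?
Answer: $\frac{49280}{9} \approx 5475.6$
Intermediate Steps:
$T = -4$ ($T = -4 + 0 = -4$)
$q{\left(o,V \right)} = - \frac{7}{9} - \frac{V}{3}$ ($q{\left(o,V \right)} = - \frac{1}{3} + \frac{-4 + V \left(-3\right)}{9} = - \frac{1}{3} + \frac{-4 - 3 V}{9} = - \frac{1}{3} - \left(\frac{4}{9} + \frac{V}{3}\right) = - \frac{7}{9} - \frac{V}{3}$)
$l{\left(f,v \right)} = -5 - 5 f - \frac{13 v}{9}$ ($l{\left(f,v \right)} = -2 - \left(3 + 5 f - \left(- \frac{7}{9} - \frac{2}{3}\right) v\right) = -2 - \left(3 + 5 f + \frac{13 v}{9}\right) = -5 - 5 f - \frac{13 v}{9}$)
$- 8 l{\left(7,-4 \right)} 20 = - 8 \left(-5 - 35 - - \frac{52}{9}\right) 20 = - 8 \left(-5 - 35 + \frac{52}{9}\right) 20 = \left(-8\right) \left(- \frac{308}{9}\right) 20 = \frac{2464}{9} \cdot 20 = \frac{49280}{9}$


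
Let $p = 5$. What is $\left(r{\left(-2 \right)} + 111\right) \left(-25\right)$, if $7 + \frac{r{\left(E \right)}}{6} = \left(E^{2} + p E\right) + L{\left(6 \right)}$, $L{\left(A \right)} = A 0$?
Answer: $-825$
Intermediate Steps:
$L{\left(A \right)} = 0$
$r{\left(E \right)} = -42 + 6 E^{2} + 30 E$ ($r{\left(E \right)} = -42 + 6 \left(\left(E^{2} + 5 E\right) + 0\right) = -42 + 6 \left(E^{2} + 5 E\right) = -42 + \left(6 E^{2} + 30 E\right) = -42 + 6 E^{2} + 30 E$)
$\left(r{\left(-2 \right)} + 111\right) \left(-25\right) = \left(\left(-42 + 6 \left(-2\right)^{2} + 30 \left(-2\right)\right) + 111\right) \left(-25\right) = \left(\left(-42 + 6 \cdot 4 - 60\right) + 111\right) \left(-25\right) = \left(\left(-42 + 24 - 60\right) + 111\right) \left(-25\right) = \left(-78 + 111\right) \left(-25\right) = 33 \left(-25\right) = -825$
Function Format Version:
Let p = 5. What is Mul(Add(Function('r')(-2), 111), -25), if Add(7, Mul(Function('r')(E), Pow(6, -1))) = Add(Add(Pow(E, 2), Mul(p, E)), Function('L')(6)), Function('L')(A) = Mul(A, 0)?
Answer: -825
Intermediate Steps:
Function('L')(A) = 0
Function('r')(E) = Add(-42, Mul(6, Pow(E, 2)), Mul(30, E)) (Function('r')(E) = Add(-42, Mul(6, Add(Add(Pow(E, 2), Mul(5, E)), 0))) = Add(-42, Mul(6, Add(Pow(E, 2), Mul(5, E)))) = Add(-42, Add(Mul(6, Pow(E, 2)), Mul(30, E))) = Add(-42, Mul(6, Pow(E, 2)), Mul(30, E)))
Mul(Add(Function('r')(-2), 111), -25) = Mul(Add(Add(-42, Mul(6, Pow(-2, 2)), Mul(30, -2)), 111), -25) = Mul(Add(Add(-42, Mul(6, 4), -60), 111), -25) = Mul(Add(Add(-42, 24, -60), 111), -25) = Mul(Add(-78, 111), -25) = Mul(33, -25) = -825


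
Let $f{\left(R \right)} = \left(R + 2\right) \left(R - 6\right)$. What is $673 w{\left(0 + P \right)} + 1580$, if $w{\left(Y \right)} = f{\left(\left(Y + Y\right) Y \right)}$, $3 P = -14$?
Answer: $\frac{93392320}{81} \approx 1.153 \cdot 10^{6}$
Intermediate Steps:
$P = - \frac{14}{3}$ ($P = \frac{1}{3} \left(-14\right) = - \frac{14}{3} \approx -4.6667$)
$f{\left(R \right)} = \left(-6 + R\right) \left(2 + R\right)$ ($f{\left(R \right)} = \left(2 + R\right) \left(-6 + R\right) = \left(-6 + R\right) \left(2 + R\right)$)
$w{\left(Y \right)} = -12 - 8 Y^{2} + 4 Y^{4}$ ($w{\left(Y \right)} = -12 + \left(\left(Y + Y\right) Y\right)^{2} - 4 \left(Y + Y\right) Y = -12 + \left(2 Y Y\right)^{2} - 4 \cdot 2 Y Y = -12 + \left(2 Y^{2}\right)^{2} - 4 \cdot 2 Y^{2} = -12 + 4 Y^{4} - 8 Y^{2} = -12 - 8 Y^{2} + 4 Y^{4}$)
$673 w{\left(0 + P \right)} + 1580 = 673 \left(-12 - 8 \left(0 - \frac{14}{3}\right)^{2} + 4 \left(0 - \frac{14}{3}\right)^{4}\right) + 1580 = 673 \left(-12 - 8 \left(- \frac{14}{3}\right)^{2} + 4 \left(- \frac{14}{3}\right)^{4}\right) + 1580 = 673 \left(-12 - \frac{1568}{9} + 4 \cdot \frac{38416}{81}\right) + 1580 = 673 \left(-12 - \frac{1568}{9} + \frac{153664}{81}\right) + 1580 = 673 \cdot \frac{138580}{81} + 1580 = \frac{93264340}{81} + 1580 = \frac{93392320}{81}$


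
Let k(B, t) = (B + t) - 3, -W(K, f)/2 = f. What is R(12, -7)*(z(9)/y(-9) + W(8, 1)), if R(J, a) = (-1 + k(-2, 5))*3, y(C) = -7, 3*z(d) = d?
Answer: 51/7 ≈ 7.2857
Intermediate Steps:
z(d) = d/3
W(K, f) = -2*f
k(B, t) = -3 + B + t
R(J, a) = -3 (R(J, a) = (-1 + (-3 - 2 + 5))*3 = (-1 + 0)*3 = -1*3 = -3)
R(12, -7)*(z(9)/y(-9) + W(8, 1)) = -3*(((⅓)*9)/(-7) - 2*1) = -3*(3*(-⅐) - 2) = -3*(-3/7 - 2) = -3*(-17/7) = 51/7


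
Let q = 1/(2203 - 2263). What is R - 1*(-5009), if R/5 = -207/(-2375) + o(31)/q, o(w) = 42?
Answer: -3605518/475 ≈ -7590.6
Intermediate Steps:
q = -1/60 (q = 1/(-60) = -1/60 ≈ -0.016667)
R = -5984793/475 (R = 5*(-207/(-2375) + 42/(-1/60)) = 5*(-207*(-1/2375) + 42*(-60)) = 5*(207/2375 - 2520) = 5*(-5984793/2375) = -5984793/475 ≈ -12600.)
R - 1*(-5009) = -5984793/475 - 1*(-5009) = -5984793/475 + 5009 = -3605518/475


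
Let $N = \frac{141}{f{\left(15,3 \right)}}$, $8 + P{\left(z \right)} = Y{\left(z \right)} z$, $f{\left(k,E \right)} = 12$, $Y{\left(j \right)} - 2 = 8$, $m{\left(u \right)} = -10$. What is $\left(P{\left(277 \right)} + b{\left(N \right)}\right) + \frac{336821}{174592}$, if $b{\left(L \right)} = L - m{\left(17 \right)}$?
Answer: $\frac{486357301}{174592} \approx 2785.7$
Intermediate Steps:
$Y{\left(j \right)} = 10$ ($Y{\left(j \right)} = 2 + 8 = 10$)
$P{\left(z \right)} = -8 + 10 z$
$N = \frac{47}{4}$ ($N = \frac{141}{12} = 141 \cdot \frac{1}{12} = \frac{47}{4} \approx 11.75$)
$b{\left(L \right)} = 10 + L$ ($b{\left(L \right)} = L - -10 = L + 10 = 10 + L$)
$\left(P{\left(277 \right)} + b{\left(N \right)}\right) + \frac{336821}{174592} = \left(\left(-8 + 10 \cdot 277\right) + \left(10 + \frac{47}{4}\right)\right) + \frac{336821}{174592} = \left(\left(-8 + 2770\right) + \frac{87}{4}\right) + 336821 \cdot \frac{1}{174592} = \left(2762 + \frac{87}{4}\right) + \frac{336821}{174592} = \frac{11135}{4} + \frac{336821}{174592} = \frac{486357301}{174592}$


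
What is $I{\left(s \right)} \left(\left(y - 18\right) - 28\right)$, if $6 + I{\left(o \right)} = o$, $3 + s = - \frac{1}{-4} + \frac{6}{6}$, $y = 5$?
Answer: $\frac{1271}{4} \approx 317.75$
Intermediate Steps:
$s = - \frac{7}{4}$ ($s = -3 + \left(- \frac{1}{-4} + \frac{6}{6}\right) = -3 + \left(\left(-1\right) \left(- \frac{1}{4}\right) + 6 \cdot \frac{1}{6}\right) = -3 + \left(\frac{1}{4} + 1\right) = -3 + \frac{5}{4} = - \frac{7}{4} \approx -1.75$)
$I{\left(o \right)} = -6 + o$
$I{\left(s \right)} \left(\left(y - 18\right) - 28\right) = \left(-6 - \frac{7}{4}\right) \left(\left(5 - 18\right) - 28\right) = - \frac{31 \left(-13 - 28\right)}{4} = \left(- \frac{31}{4}\right) \left(-41\right) = \frac{1271}{4}$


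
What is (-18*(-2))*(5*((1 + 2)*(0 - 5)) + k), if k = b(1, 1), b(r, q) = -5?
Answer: -2880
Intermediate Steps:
k = -5
(-18*(-2))*(5*((1 + 2)*(0 - 5)) + k) = (-18*(-2))*(5*((1 + 2)*(0 - 5)) - 5) = 36*(5*(3*(-5)) - 5) = 36*(5*(-15) - 5) = 36*(-75 - 5) = 36*(-80) = -2880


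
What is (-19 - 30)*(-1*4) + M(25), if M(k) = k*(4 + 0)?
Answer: 296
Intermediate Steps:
M(k) = 4*k (M(k) = k*4 = 4*k)
(-19 - 30)*(-1*4) + M(25) = (-19 - 30)*(-1*4) + 4*25 = -49*(-4) + 100 = 196 + 100 = 296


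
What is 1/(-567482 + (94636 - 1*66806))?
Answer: -1/539652 ≈ -1.8530e-6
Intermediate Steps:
1/(-567482 + (94636 - 1*66806)) = 1/(-567482 + (94636 - 66806)) = 1/(-567482 + 27830) = 1/(-539652) = -1/539652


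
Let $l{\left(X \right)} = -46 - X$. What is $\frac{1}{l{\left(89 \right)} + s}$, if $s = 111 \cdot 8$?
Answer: $\frac{1}{753} \approx 0.001328$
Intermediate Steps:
$s = 888$
$\frac{1}{l{\left(89 \right)} + s} = \frac{1}{\left(-46 - 89\right) + 888} = \frac{1}{-135 + 888} = \frac{1}{753}$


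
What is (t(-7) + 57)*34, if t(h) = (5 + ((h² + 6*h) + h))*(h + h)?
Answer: -442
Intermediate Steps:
t(h) = 2*h*(5 + h² + 7*h) (t(h) = (5 + (h² + 7*h))*(2*h) = (5 + h² + 7*h)*(2*h) = 2*h*(5 + h² + 7*h))
(t(-7) + 57)*34 = (2*(-7)*(5 + (-7)² + 7*(-7)) + 57)*34 = (2*(-7)*(5 + 49 - 49) + 57)*34 = (2*(-7)*5 + 57)*34 = (-70 + 57)*34 = -13*34 = -442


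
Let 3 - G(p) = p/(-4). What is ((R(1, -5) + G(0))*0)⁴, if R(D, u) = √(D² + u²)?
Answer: 0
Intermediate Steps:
G(p) = 3 + p/4 (G(p) = 3 - p/(-4) = 3 - p*(-1)/4 = 3 - (-1)*p/4 = 3 + p/4)
((R(1, -5) + G(0))*0)⁴ = ((√(1² + (-5)²) + (3 + (¼)*0))*0)⁴ = ((√(1 + 25) + (3 + 0))*0)⁴ = ((√26 + 3)*0)⁴ = ((3 + √26)*0)⁴ = 0⁴ = 0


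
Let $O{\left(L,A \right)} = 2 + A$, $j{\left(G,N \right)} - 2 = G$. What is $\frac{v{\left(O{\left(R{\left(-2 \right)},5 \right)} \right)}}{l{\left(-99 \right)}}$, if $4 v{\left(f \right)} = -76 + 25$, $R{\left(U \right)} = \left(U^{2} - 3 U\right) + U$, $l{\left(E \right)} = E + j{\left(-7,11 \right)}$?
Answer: $\frac{51}{416} \approx 0.1226$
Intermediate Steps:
$j{\left(G,N \right)} = 2 + G$
$l{\left(E \right)} = -5 + E$ ($l{\left(E \right)} = E + \left(2 - 7\right) = E - 5 = -5 + E$)
$R{\left(U \right)} = U^{2} - 2 U$
$v{\left(f \right)} = - \frac{51}{4}$ ($v{\left(f \right)} = \frac{-76 + 25}{4} = \frac{1}{4} \left(-51\right) = - \frac{51}{4}$)
$\frac{v{\left(O{\left(R{\left(-2 \right)},5 \right)} \right)}}{l{\left(-99 \right)}} = - \frac{51}{4 \left(-5 - 99\right)} = - \frac{51}{4 \left(-104\right)} = \left(- \frac{51}{4}\right) \left(- \frac{1}{104}\right) = \frac{51}{416}$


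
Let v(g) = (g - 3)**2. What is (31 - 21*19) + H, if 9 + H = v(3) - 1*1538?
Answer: -1915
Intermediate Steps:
v(g) = (-3 + g)**2
H = -1547 (H = -9 + ((-3 + 3)**2 - 1*1538) = -9 + (0**2 - 1538) = -9 + (0 - 1538) = -9 - 1538 = -1547)
(31 - 21*19) + H = (31 - 21*19) - 1547 = (31 - 399) - 1547 = -368 - 1547 = -1915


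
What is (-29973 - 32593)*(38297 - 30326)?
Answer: -498713586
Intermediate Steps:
(-29973 - 32593)*(38297 - 30326) = -62566*7971 = -498713586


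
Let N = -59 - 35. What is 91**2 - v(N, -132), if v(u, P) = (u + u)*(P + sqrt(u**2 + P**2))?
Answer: -16535 + 376*sqrt(6565) ≈ 13930.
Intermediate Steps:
N = -94
v(u, P) = 2*u*(P + sqrt(P**2 + u**2)) (v(u, P) = (2*u)*(P + sqrt(P**2 + u**2)) = 2*u*(P + sqrt(P**2 + u**2)))
91**2 - v(N, -132) = 91**2 - 2*(-94)*(-132 + sqrt((-132)**2 + (-94)**2)) = 8281 - 2*(-94)*(-132 + sqrt(17424 + 8836)) = 8281 - 2*(-94)*(-132 + sqrt(26260)) = 8281 - 2*(-94)*(-132 + 2*sqrt(6565)) = 8281 - (24816 - 376*sqrt(6565)) = 8281 + (-24816 + 376*sqrt(6565)) = -16535 + 376*sqrt(6565)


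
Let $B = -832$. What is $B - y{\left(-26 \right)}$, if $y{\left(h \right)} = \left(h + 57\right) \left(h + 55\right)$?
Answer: $-1731$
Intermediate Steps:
$y{\left(h \right)} = \left(55 + h\right) \left(57 + h\right)$ ($y{\left(h \right)} = \left(57 + h\right) \left(55 + h\right) = \left(55 + h\right) \left(57 + h\right)$)
$B - y{\left(-26 \right)} = -832 - \left(3135 + \left(-26\right)^{2} + 112 \left(-26\right)\right) = -832 - \left(3135 + 676 - 2912\right) = -832 - 899 = -1731$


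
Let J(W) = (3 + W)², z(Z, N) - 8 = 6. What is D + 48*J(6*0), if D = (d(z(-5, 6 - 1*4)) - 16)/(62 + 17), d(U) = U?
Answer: 34126/79 ≈ 431.97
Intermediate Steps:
z(Z, N) = 14 (z(Z, N) = 8 + 6 = 14)
D = -2/79 (D = (14 - 16)/(62 + 17) = -2/79 ≈ -0.025316)
D + 48*J(6*0) = -2/79 + 48*(3 + 6*0)² = -2/79 + 48*(3 + 0)² = -2/79 + 48*3² = -2/79 + 48*9 = -2/79 + 432 = 34126/79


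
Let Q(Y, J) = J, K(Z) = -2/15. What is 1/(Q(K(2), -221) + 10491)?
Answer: 1/10270 ≈ 9.7371e-5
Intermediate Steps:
K(Z) = -2/15 (K(Z) = -2*1/15 = -2/15)
1/(Q(K(2), -221) + 10491) = 1/(-221 + 10491) = 1/10270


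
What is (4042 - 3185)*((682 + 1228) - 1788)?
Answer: 104554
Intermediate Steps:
(4042 - 3185)*((682 + 1228) - 1788) = 857*(1910 - 1788) = 857*122 = 104554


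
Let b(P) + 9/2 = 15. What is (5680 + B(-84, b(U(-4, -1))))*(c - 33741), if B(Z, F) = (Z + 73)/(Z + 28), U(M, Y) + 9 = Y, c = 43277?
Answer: 379164472/7 ≈ 5.4166e+7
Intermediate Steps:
U(M, Y) = -9 + Y
b(P) = 21/2 (b(P) = -9/2 + 15 = 21/2)
B(Z, F) = (73 + Z)/(28 + Z)
(5680 + B(-84, b(U(-4, -1))))*(c - 33741) = (5680 + (73 - 84)/(28 - 84))*(43277 - 33741) = (5680 - 11/(-56))*9536 = (5680 - 1/56*(-11))*9536 = (5680 + 11/56)*9536 = (318091/56)*9536 = 379164472/7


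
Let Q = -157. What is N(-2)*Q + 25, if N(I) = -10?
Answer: 1595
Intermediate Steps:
N(-2)*Q + 25 = -10*(-157) + 25 = 1570 + 25 = 1595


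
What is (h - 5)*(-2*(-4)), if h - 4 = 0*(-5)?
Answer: -8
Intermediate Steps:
h = 4 (h = 4 + 0*(-5) = 4 + 0 = 4)
(h - 5)*(-2*(-4)) = (4 - 5)*(-2*(-4)) = -1*8 = -8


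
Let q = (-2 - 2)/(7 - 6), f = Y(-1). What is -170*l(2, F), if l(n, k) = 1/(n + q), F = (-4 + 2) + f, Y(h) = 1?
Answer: 85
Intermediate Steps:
f = 1
q = -4 (q = -4/1 = -4*1 = -4)
F = -1 (F = (-4 + 2) + 1 = -2 + 1 = -1)
l(n, k) = 1/(-4 + n) (l(n, k) = 1/(n - 4) = 1/(-4 + n))
-170*l(2, F) = -170/(-4 + 2) = -170/(-2) = -170*(-½) = 85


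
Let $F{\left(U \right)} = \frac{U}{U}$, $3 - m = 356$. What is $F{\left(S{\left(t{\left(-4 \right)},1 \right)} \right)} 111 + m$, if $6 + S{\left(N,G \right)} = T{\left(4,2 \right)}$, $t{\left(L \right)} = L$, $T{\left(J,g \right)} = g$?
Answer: $-242$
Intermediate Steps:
$S{\left(N,G \right)} = -4$ ($S{\left(N,G \right)} = -6 + 2 = -4$)
$m = -353$ ($m = 3 - 356 = -353$)
$F{\left(U \right)} = 1$
$F{\left(S{\left(t{\left(-4 \right)},1 \right)} \right)} 111 + m = 1 \cdot 111 - 353 = 111 - 353 = -242$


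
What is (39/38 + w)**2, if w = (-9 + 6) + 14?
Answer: 208849/1444 ≈ 144.63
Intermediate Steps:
w = 11 (w = -3 + 14 = 11)
(39/38 + w)**2 = (39/38 + 11)**2 = (457/38)**2 = 208849/1444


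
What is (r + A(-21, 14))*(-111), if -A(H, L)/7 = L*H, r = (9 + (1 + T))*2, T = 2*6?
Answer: -233322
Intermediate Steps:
T = 12
r = 44 (r = (9 + (1 + 12))*2 = (9 + 13)*2 = 22*2 = 44)
A(H, L) = -7*H*L (A(H, L) = -7*L*H = -7*H*L)
(r + A(-21, 14))*(-111) = (44 - 7*(-21)*14)*(-111) = (44 + 2058)*(-111) = 2102*(-111) = -233322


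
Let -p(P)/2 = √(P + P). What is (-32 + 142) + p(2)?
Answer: 106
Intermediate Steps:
p(P) = -2*√2*√P (p(P) = -2*√(P + P) = -2*√2*√P)
(-32 + 142) + p(2) = (-32 + 142) - 2*√2*√2 = 110 - 4 = 106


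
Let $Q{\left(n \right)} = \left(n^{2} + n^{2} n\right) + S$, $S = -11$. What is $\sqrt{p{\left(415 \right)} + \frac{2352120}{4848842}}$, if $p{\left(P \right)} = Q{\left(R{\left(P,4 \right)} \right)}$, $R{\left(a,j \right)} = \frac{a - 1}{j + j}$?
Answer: $\frac{5 \sqrt{7354769091485971}}{1140904} \approx 375.84$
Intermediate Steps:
$R{\left(a,j \right)} = \frac{-1 + a}{2 j}$
$Q{\left(n \right)} = -11 + n^{2} + n^{3}$ ($Q{\left(n \right)} = \left(n^{2} + n^{2} n\right) - 11 = \left(n^{2} + n^{3}\right) - 11 = -11 + n^{2} + n^{3}$)
$p{\left(P \right)} = -11 + \left(- \frac{1}{8} + \frac{P}{8}\right)^{2} + \left(- \frac{1}{8} + \frac{P}{8}\right)^{3}$ ($p{\left(P \right)} = -11 + \left(\frac{-1 + P}{2 \cdot 4}\right)^{2} + \left(\frac{-1 + P}{2 \cdot 4}\right)^{3} = -11 + \left(\frac{1}{2} \cdot \frac{1}{4} \left(-1 + P\right)\right)^{2} + \left(\frac{1}{2} \cdot \frac{1}{4} \left(-1 + P\right)\right)^{3} = -11 + \left(- \frac{1}{8} + \frac{P}{8}\right)^{2} + \left(- \frac{1}{8} + \frac{P}{8}\right)^{3}$)
$\sqrt{p{\left(415 \right)} + \frac{2352120}{4848842}} = \sqrt{\left(-11 + \frac{\left(-1 + 415\right)^{2}}{64} + \frac{\left(-1 + 415\right)^{3}}{512}\right) + \frac{2352120}{4848842}} = \sqrt{\left(-11 + \frac{414^{2}}{64} + \frac{414^{3}}{512}\right) + 2352120 \cdot \frac{1}{4848842}} = \sqrt{\left(-11 + \frac{1}{64} \cdot 171396 + \frac{1}{512} \cdot 70957944\right) + \frac{69180}{142613}} = \sqrt{\left(-11 + \frac{42849}{16} + \frac{8869743}{64}\right) + \frac{69180}{142613}} = \sqrt{\frac{9040435}{64} + \frac{69180}{142613}} = \sqrt{\frac{1289287984175}{9127232}} = \frac{5 \sqrt{7354769091485971}}{1140904}$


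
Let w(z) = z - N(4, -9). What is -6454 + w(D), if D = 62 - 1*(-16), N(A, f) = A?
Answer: -6380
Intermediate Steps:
D = 78 (D = 62 + 16 = 78)
w(z) = -4 + z (w(z) = z - 1*4 = z - 4 = -4 + z)
-6454 + w(D) = -6454 + (-4 + 78) = -6454 + 74 = -6380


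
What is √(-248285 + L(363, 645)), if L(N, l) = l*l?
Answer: 2*√41935 ≈ 409.56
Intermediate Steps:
L(N, l) = l²
√(-248285 + L(363, 645)) = √(-248285 + 645²) = √(-248285 + 416025) = √167740 = 2*√41935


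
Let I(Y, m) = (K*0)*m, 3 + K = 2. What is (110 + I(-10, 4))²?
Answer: 12100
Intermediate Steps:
K = -1 (K = -3 + 2 = -1)
I(Y, m) = 0 (I(Y, m) = (-1*0)*m = 0*m = 0)
(110 + I(-10, 4))² = (110 + 0)² = 110² = 12100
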